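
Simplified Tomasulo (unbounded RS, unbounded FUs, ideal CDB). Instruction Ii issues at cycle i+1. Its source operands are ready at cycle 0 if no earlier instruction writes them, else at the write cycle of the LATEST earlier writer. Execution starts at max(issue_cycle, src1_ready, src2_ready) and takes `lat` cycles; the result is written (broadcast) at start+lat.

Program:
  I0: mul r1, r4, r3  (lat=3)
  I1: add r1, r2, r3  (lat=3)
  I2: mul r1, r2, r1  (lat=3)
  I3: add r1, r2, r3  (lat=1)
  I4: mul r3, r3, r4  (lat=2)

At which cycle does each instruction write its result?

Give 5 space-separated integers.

Answer: 4 5 8 5 7

Derivation:
I0 mul r1: issue@1 deps=(None,None) exec_start@1 write@4
I1 add r1: issue@2 deps=(None,None) exec_start@2 write@5
I2 mul r1: issue@3 deps=(None,1) exec_start@5 write@8
I3 add r1: issue@4 deps=(None,None) exec_start@4 write@5
I4 mul r3: issue@5 deps=(None,None) exec_start@5 write@7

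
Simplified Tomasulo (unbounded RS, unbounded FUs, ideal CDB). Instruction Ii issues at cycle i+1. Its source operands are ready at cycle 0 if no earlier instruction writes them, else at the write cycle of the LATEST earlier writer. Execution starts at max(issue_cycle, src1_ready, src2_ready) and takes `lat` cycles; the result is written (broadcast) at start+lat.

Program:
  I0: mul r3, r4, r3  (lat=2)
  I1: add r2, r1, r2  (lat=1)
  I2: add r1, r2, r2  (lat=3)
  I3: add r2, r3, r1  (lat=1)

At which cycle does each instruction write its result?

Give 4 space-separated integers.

I0 mul r3: issue@1 deps=(None,None) exec_start@1 write@3
I1 add r2: issue@2 deps=(None,None) exec_start@2 write@3
I2 add r1: issue@3 deps=(1,1) exec_start@3 write@6
I3 add r2: issue@4 deps=(0,2) exec_start@6 write@7

Answer: 3 3 6 7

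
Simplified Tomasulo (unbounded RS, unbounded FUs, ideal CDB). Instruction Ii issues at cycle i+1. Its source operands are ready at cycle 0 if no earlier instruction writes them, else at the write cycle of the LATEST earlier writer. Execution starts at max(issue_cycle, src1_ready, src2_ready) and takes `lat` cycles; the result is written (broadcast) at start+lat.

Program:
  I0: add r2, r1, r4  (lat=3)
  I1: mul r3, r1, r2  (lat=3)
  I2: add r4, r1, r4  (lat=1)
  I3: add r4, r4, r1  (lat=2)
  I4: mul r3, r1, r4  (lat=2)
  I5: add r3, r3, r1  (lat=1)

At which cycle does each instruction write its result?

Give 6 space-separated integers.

I0 add r2: issue@1 deps=(None,None) exec_start@1 write@4
I1 mul r3: issue@2 deps=(None,0) exec_start@4 write@7
I2 add r4: issue@3 deps=(None,None) exec_start@3 write@4
I3 add r4: issue@4 deps=(2,None) exec_start@4 write@6
I4 mul r3: issue@5 deps=(None,3) exec_start@6 write@8
I5 add r3: issue@6 deps=(4,None) exec_start@8 write@9

Answer: 4 7 4 6 8 9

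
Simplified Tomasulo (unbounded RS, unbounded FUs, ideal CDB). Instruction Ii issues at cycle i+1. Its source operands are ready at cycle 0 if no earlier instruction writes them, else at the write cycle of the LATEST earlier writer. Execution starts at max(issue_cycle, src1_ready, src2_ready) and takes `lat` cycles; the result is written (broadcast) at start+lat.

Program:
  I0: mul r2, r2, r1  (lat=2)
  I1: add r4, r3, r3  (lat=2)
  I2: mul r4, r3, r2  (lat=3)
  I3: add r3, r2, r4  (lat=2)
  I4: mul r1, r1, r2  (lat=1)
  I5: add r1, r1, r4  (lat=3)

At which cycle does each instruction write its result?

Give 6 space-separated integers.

I0 mul r2: issue@1 deps=(None,None) exec_start@1 write@3
I1 add r4: issue@2 deps=(None,None) exec_start@2 write@4
I2 mul r4: issue@3 deps=(None,0) exec_start@3 write@6
I3 add r3: issue@4 deps=(0,2) exec_start@6 write@8
I4 mul r1: issue@5 deps=(None,0) exec_start@5 write@6
I5 add r1: issue@6 deps=(4,2) exec_start@6 write@9

Answer: 3 4 6 8 6 9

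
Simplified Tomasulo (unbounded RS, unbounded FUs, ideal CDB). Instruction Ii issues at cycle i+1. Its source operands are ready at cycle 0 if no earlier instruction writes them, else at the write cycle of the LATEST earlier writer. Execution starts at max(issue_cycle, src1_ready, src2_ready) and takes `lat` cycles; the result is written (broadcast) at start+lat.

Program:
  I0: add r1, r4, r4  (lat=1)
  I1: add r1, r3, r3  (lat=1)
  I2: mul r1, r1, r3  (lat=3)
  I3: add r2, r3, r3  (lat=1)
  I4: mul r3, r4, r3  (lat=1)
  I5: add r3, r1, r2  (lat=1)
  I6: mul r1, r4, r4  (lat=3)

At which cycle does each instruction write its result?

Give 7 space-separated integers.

Answer: 2 3 6 5 6 7 10

Derivation:
I0 add r1: issue@1 deps=(None,None) exec_start@1 write@2
I1 add r1: issue@2 deps=(None,None) exec_start@2 write@3
I2 mul r1: issue@3 deps=(1,None) exec_start@3 write@6
I3 add r2: issue@4 deps=(None,None) exec_start@4 write@5
I4 mul r3: issue@5 deps=(None,None) exec_start@5 write@6
I5 add r3: issue@6 deps=(2,3) exec_start@6 write@7
I6 mul r1: issue@7 deps=(None,None) exec_start@7 write@10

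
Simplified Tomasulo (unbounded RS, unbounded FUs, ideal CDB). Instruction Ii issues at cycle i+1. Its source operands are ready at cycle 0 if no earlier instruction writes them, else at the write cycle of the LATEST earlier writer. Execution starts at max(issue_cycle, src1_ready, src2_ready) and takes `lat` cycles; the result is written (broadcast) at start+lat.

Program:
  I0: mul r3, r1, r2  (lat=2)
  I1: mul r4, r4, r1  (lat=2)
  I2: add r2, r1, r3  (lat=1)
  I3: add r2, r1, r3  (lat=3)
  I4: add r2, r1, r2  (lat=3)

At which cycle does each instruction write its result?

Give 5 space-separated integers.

Answer: 3 4 4 7 10

Derivation:
I0 mul r3: issue@1 deps=(None,None) exec_start@1 write@3
I1 mul r4: issue@2 deps=(None,None) exec_start@2 write@4
I2 add r2: issue@3 deps=(None,0) exec_start@3 write@4
I3 add r2: issue@4 deps=(None,0) exec_start@4 write@7
I4 add r2: issue@5 deps=(None,3) exec_start@7 write@10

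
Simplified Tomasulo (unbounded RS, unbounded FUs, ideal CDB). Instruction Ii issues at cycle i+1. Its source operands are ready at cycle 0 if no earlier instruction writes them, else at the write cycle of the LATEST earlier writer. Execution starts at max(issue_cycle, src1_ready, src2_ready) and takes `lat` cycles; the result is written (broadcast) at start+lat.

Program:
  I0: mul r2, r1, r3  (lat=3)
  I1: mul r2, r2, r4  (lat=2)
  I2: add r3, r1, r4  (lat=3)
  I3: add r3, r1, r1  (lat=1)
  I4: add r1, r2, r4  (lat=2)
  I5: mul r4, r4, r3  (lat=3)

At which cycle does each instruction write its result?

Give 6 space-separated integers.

Answer: 4 6 6 5 8 9

Derivation:
I0 mul r2: issue@1 deps=(None,None) exec_start@1 write@4
I1 mul r2: issue@2 deps=(0,None) exec_start@4 write@6
I2 add r3: issue@3 deps=(None,None) exec_start@3 write@6
I3 add r3: issue@4 deps=(None,None) exec_start@4 write@5
I4 add r1: issue@5 deps=(1,None) exec_start@6 write@8
I5 mul r4: issue@6 deps=(None,3) exec_start@6 write@9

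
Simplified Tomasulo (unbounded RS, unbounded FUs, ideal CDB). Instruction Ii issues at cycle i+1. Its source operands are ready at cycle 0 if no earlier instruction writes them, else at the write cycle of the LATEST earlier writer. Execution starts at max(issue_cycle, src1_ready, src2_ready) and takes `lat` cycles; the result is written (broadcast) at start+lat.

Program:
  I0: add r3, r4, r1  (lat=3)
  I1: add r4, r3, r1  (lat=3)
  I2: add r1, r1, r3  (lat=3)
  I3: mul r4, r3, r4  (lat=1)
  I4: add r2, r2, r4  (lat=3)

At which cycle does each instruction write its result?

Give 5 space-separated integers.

I0 add r3: issue@1 deps=(None,None) exec_start@1 write@4
I1 add r4: issue@2 deps=(0,None) exec_start@4 write@7
I2 add r1: issue@3 deps=(None,0) exec_start@4 write@7
I3 mul r4: issue@4 deps=(0,1) exec_start@7 write@8
I4 add r2: issue@5 deps=(None,3) exec_start@8 write@11

Answer: 4 7 7 8 11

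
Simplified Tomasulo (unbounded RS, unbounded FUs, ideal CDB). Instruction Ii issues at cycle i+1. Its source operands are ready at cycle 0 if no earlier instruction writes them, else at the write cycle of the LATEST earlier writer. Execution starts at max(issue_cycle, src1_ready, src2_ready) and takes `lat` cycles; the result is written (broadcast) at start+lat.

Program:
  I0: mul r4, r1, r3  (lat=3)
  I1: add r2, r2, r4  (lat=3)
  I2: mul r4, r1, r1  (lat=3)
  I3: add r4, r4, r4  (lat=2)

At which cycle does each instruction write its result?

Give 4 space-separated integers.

I0 mul r4: issue@1 deps=(None,None) exec_start@1 write@4
I1 add r2: issue@2 deps=(None,0) exec_start@4 write@7
I2 mul r4: issue@3 deps=(None,None) exec_start@3 write@6
I3 add r4: issue@4 deps=(2,2) exec_start@6 write@8

Answer: 4 7 6 8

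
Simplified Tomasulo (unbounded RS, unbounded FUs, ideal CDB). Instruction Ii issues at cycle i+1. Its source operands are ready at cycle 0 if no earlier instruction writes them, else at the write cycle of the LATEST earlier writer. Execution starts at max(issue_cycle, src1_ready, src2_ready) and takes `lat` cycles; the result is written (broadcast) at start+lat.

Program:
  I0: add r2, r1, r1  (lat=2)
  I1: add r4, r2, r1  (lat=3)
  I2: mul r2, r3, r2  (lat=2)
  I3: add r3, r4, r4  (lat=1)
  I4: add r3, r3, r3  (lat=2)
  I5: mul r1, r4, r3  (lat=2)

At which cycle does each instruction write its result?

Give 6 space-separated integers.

Answer: 3 6 5 7 9 11

Derivation:
I0 add r2: issue@1 deps=(None,None) exec_start@1 write@3
I1 add r4: issue@2 deps=(0,None) exec_start@3 write@6
I2 mul r2: issue@3 deps=(None,0) exec_start@3 write@5
I3 add r3: issue@4 deps=(1,1) exec_start@6 write@7
I4 add r3: issue@5 deps=(3,3) exec_start@7 write@9
I5 mul r1: issue@6 deps=(1,4) exec_start@9 write@11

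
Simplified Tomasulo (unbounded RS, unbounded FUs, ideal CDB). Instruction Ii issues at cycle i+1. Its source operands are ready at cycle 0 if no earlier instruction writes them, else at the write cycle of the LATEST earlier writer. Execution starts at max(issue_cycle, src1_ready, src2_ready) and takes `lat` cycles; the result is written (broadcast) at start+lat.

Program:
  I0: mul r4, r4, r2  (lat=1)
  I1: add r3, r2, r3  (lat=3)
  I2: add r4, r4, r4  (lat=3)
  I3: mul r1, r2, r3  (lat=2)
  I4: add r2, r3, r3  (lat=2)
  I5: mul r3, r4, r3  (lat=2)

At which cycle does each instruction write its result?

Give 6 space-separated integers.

Answer: 2 5 6 7 7 8

Derivation:
I0 mul r4: issue@1 deps=(None,None) exec_start@1 write@2
I1 add r3: issue@2 deps=(None,None) exec_start@2 write@5
I2 add r4: issue@3 deps=(0,0) exec_start@3 write@6
I3 mul r1: issue@4 deps=(None,1) exec_start@5 write@7
I4 add r2: issue@5 deps=(1,1) exec_start@5 write@7
I5 mul r3: issue@6 deps=(2,1) exec_start@6 write@8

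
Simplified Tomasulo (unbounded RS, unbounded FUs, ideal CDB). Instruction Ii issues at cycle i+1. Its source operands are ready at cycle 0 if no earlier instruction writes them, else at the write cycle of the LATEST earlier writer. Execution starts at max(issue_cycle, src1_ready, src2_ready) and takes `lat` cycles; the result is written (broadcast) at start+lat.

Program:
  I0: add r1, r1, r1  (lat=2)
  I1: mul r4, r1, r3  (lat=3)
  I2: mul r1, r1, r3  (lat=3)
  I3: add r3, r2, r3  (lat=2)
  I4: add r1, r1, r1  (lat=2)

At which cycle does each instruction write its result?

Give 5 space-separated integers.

Answer: 3 6 6 6 8

Derivation:
I0 add r1: issue@1 deps=(None,None) exec_start@1 write@3
I1 mul r4: issue@2 deps=(0,None) exec_start@3 write@6
I2 mul r1: issue@3 deps=(0,None) exec_start@3 write@6
I3 add r3: issue@4 deps=(None,None) exec_start@4 write@6
I4 add r1: issue@5 deps=(2,2) exec_start@6 write@8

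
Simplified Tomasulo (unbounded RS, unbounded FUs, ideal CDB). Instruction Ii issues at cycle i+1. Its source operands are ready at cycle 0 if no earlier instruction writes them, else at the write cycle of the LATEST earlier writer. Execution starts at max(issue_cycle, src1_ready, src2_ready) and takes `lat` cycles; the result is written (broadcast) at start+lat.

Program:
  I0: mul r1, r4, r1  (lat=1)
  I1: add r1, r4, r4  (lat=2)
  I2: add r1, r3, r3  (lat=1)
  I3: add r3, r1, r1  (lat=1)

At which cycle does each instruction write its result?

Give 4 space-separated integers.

Answer: 2 4 4 5

Derivation:
I0 mul r1: issue@1 deps=(None,None) exec_start@1 write@2
I1 add r1: issue@2 deps=(None,None) exec_start@2 write@4
I2 add r1: issue@3 deps=(None,None) exec_start@3 write@4
I3 add r3: issue@4 deps=(2,2) exec_start@4 write@5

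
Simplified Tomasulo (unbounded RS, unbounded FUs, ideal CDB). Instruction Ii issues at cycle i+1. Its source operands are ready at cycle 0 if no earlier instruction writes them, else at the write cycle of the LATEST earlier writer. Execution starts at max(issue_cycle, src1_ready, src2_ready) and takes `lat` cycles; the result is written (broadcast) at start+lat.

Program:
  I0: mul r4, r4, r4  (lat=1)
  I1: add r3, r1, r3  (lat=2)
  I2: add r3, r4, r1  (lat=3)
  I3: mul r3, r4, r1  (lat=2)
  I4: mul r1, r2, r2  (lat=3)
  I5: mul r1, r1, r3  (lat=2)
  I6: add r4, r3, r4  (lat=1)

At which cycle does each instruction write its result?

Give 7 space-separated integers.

Answer: 2 4 6 6 8 10 8

Derivation:
I0 mul r4: issue@1 deps=(None,None) exec_start@1 write@2
I1 add r3: issue@2 deps=(None,None) exec_start@2 write@4
I2 add r3: issue@3 deps=(0,None) exec_start@3 write@6
I3 mul r3: issue@4 deps=(0,None) exec_start@4 write@6
I4 mul r1: issue@5 deps=(None,None) exec_start@5 write@8
I5 mul r1: issue@6 deps=(4,3) exec_start@8 write@10
I6 add r4: issue@7 deps=(3,0) exec_start@7 write@8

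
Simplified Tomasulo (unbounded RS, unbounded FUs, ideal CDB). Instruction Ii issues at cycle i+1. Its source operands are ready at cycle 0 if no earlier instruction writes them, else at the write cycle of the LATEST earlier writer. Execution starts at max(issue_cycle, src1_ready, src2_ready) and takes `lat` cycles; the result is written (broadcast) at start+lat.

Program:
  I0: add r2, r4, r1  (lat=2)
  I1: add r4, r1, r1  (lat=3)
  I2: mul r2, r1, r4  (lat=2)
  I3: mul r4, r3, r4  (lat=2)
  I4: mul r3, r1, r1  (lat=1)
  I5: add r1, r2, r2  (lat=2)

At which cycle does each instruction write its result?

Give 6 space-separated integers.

Answer: 3 5 7 7 6 9

Derivation:
I0 add r2: issue@1 deps=(None,None) exec_start@1 write@3
I1 add r4: issue@2 deps=(None,None) exec_start@2 write@5
I2 mul r2: issue@3 deps=(None,1) exec_start@5 write@7
I3 mul r4: issue@4 deps=(None,1) exec_start@5 write@7
I4 mul r3: issue@5 deps=(None,None) exec_start@5 write@6
I5 add r1: issue@6 deps=(2,2) exec_start@7 write@9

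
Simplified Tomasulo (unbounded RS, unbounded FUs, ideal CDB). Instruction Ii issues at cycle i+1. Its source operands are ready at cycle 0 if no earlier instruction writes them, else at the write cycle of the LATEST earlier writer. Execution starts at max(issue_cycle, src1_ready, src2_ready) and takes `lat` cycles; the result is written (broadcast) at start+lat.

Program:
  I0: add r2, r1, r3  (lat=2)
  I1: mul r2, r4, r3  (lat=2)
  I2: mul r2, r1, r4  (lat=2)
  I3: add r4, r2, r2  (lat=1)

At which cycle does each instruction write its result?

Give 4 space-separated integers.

Answer: 3 4 5 6

Derivation:
I0 add r2: issue@1 deps=(None,None) exec_start@1 write@3
I1 mul r2: issue@2 deps=(None,None) exec_start@2 write@4
I2 mul r2: issue@3 deps=(None,None) exec_start@3 write@5
I3 add r4: issue@4 deps=(2,2) exec_start@5 write@6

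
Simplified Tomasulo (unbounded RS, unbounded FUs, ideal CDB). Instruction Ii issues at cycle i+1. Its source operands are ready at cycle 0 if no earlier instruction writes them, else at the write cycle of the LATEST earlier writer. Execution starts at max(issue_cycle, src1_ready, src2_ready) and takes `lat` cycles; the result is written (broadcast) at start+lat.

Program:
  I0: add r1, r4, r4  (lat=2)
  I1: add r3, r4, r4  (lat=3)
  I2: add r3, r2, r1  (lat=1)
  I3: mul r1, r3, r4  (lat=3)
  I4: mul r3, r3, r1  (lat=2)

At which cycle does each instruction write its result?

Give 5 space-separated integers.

Answer: 3 5 4 7 9

Derivation:
I0 add r1: issue@1 deps=(None,None) exec_start@1 write@3
I1 add r3: issue@2 deps=(None,None) exec_start@2 write@5
I2 add r3: issue@3 deps=(None,0) exec_start@3 write@4
I3 mul r1: issue@4 deps=(2,None) exec_start@4 write@7
I4 mul r3: issue@5 deps=(2,3) exec_start@7 write@9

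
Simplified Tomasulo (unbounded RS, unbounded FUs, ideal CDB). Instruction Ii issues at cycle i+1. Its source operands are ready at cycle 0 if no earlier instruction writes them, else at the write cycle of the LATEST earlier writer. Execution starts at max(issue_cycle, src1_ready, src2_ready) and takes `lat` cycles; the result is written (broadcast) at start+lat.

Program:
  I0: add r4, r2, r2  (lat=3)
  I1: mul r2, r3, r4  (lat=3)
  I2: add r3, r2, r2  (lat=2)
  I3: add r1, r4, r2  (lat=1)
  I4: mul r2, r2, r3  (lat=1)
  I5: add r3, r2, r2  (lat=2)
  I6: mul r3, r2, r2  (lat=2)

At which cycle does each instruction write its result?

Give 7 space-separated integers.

Answer: 4 7 9 8 10 12 12

Derivation:
I0 add r4: issue@1 deps=(None,None) exec_start@1 write@4
I1 mul r2: issue@2 deps=(None,0) exec_start@4 write@7
I2 add r3: issue@3 deps=(1,1) exec_start@7 write@9
I3 add r1: issue@4 deps=(0,1) exec_start@7 write@8
I4 mul r2: issue@5 deps=(1,2) exec_start@9 write@10
I5 add r3: issue@6 deps=(4,4) exec_start@10 write@12
I6 mul r3: issue@7 deps=(4,4) exec_start@10 write@12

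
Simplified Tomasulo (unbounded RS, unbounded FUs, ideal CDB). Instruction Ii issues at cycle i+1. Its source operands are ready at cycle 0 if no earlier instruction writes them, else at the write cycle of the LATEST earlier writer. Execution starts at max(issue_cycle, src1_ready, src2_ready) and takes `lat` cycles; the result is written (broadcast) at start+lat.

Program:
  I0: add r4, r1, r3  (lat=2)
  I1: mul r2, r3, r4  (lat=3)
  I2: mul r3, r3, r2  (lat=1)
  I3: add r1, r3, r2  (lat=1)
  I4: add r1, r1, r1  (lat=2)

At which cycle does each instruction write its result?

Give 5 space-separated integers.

Answer: 3 6 7 8 10

Derivation:
I0 add r4: issue@1 deps=(None,None) exec_start@1 write@3
I1 mul r2: issue@2 deps=(None,0) exec_start@3 write@6
I2 mul r3: issue@3 deps=(None,1) exec_start@6 write@7
I3 add r1: issue@4 deps=(2,1) exec_start@7 write@8
I4 add r1: issue@5 deps=(3,3) exec_start@8 write@10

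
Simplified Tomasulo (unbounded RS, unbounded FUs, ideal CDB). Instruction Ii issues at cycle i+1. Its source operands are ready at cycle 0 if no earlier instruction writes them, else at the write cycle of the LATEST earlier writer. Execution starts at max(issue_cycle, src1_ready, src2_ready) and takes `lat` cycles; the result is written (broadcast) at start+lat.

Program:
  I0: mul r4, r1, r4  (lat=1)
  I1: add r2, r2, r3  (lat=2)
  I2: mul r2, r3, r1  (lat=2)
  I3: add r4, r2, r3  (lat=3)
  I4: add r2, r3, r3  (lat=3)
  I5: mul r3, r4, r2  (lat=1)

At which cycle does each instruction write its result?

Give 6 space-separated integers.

Answer: 2 4 5 8 8 9

Derivation:
I0 mul r4: issue@1 deps=(None,None) exec_start@1 write@2
I1 add r2: issue@2 deps=(None,None) exec_start@2 write@4
I2 mul r2: issue@3 deps=(None,None) exec_start@3 write@5
I3 add r4: issue@4 deps=(2,None) exec_start@5 write@8
I4 add r2: issue@5 deps=(None,None) exec_start@5 write@8
I5 mul r3: issue@6 deps=(3,4) exec_start@8 write@9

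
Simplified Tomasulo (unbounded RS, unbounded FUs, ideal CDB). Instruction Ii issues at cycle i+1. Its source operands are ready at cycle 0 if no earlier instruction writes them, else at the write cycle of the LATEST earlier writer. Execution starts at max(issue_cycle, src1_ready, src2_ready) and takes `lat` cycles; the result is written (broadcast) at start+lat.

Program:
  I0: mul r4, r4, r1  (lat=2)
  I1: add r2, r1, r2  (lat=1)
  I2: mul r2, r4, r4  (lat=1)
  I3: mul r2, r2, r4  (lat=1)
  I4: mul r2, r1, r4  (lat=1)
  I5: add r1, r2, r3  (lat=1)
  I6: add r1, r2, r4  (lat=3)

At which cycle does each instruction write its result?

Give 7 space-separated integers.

I0 mul r4: issue@1 deps=(None,None) exec_start@1 write@3
I1 add r2: issue@2 deps=(None,None) exec_start@2 write@3
I2 mul r2: issue@3 deps=(0,0) exec_start@3 write@4
I3 mul r2: issue@4 deps=(2,0) exec_start@4 write@5
I4 mul r2: issue@5 deps=(None,0) exec_start@5 write@6
I5 add r1: issue@6 deps=(4,None) exec_start@6 write@7
I6 add r1: issue@7 deps=(4,0) exec_start@7 write@10

Answer: 3 3 4 5 6 7 10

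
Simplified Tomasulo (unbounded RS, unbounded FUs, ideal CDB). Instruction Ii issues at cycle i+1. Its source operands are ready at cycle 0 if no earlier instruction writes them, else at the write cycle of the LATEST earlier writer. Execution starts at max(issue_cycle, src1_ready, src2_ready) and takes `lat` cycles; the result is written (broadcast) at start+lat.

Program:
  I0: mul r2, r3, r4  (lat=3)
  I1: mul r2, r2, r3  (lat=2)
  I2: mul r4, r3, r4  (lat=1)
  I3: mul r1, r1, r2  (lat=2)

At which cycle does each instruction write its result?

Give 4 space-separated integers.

I0 mul r2: issue@1 deps=(None,None) exec_start@1 write@4
I1 mul r2: issue@2 deps=(0,None) exec_start@4 write@6
I2 mul r4: issue@3 deps=(None,None) exec_start@3 write@4
I3 mul r1: issue@4 deps=(None,1) exec_start@6 write@8

Answer: 4 6 4 8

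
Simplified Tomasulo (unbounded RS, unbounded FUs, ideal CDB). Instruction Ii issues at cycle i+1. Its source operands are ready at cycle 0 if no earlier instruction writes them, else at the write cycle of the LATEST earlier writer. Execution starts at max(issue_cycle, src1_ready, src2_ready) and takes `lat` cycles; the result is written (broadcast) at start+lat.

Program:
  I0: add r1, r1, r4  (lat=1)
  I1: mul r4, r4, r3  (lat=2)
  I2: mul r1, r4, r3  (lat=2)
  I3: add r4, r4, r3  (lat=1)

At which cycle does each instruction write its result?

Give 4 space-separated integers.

I0 add r1: issue@1 deps=(None,None) exec_start@1 write@2
I1 mul r4: issue@2 deps=(None,None) exec_start@2 write@4
I2 mul r1: issue@3 deps=(1,None) exec_start@4 write@6
I3 add r4: issue@4 deps=(1,None) exec_start@4 write@5

Answer: 2 4 6 5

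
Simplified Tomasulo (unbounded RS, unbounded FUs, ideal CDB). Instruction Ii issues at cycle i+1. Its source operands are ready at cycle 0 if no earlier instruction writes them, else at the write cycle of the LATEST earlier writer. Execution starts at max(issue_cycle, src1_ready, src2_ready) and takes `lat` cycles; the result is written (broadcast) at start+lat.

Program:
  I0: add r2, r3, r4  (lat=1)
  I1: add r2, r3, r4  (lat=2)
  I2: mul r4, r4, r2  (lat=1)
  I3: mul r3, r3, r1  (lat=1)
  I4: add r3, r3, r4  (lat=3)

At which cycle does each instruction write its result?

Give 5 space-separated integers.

Answer: 2 4 5 5 8

Derivation:
I0 add r2: issue@1 deps=(None,None) exec_start@1 write@2
I1 add r2: issue@2 deps=(None,None) exec_start@2 write@4
I2 mul r4: issue@3 deps=(None,1) exec_start@4 write@5
I3 mul r3: issue@4 deps=(None,None) exec_start@4 write@5
I4 add r3: issue@5 deps=(3,2) exec_start@5 write@8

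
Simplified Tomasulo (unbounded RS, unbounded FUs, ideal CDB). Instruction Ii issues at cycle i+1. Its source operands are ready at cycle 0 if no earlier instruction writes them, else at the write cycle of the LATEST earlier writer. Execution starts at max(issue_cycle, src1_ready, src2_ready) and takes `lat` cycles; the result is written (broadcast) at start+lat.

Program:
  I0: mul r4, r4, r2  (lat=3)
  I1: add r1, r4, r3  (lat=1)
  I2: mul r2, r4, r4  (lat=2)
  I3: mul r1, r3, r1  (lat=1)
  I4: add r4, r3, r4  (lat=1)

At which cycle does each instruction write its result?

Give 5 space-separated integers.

I0 mul r4: issue@1 deps=(None,None) exec_start@1 write@4
I1 add r1: issue@2 deps=(0,None) exec_start@4 write@5
I2 mul r2: issue@3 deps=(0,0) exec_start@4 write@6
I3 mul r1: issue@4 deps=(None,1) exec_start@5 write@6
I4 add r4: issue@5 deps=(None,0) exec_start@5 write@6

Answer: 4 5 6 6 6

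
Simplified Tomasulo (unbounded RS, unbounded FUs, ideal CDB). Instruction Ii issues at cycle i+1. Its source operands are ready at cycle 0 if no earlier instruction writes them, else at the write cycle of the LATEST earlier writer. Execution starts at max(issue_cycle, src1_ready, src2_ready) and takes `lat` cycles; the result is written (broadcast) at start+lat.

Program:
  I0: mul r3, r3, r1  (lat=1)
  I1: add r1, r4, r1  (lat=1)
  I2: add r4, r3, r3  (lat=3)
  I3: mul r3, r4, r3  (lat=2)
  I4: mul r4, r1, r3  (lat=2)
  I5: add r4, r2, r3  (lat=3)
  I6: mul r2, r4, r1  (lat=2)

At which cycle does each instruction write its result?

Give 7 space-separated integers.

Answer: 2 3 6 8 10 11 13

Derivation:
I0 mul r3: issue@1 deps=(None,None) exec_start@1 write@2
I1 add r1: issue@2 deps=(None,None) exec_start@2 write@3
I2 add r4: issue@3 deps=(0,0) exec_start@3 write@6
I3 mul r3: issue@4 deps=(2,0) exec_start@6 write@8
I4 mul r4: issue@5 deps=(1,3) exec_start@8 write@10
I5 add r4: issue@6 deps=(None,3) exec_start@8 write@11
I6 mul r2: issue@7 deps=(5,1) exec_start@11 write@13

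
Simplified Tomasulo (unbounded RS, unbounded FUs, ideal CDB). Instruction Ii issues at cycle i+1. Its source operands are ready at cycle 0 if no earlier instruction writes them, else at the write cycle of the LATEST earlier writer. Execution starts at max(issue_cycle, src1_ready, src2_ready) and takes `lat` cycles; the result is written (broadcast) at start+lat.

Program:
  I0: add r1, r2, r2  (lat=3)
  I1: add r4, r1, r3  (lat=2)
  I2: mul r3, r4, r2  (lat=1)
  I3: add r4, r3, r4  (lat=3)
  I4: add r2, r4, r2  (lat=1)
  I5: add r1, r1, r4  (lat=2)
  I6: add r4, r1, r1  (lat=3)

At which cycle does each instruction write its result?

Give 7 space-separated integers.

I0 add r1: issue@1 deps=(None,None) exec_start@1 write@4
I1 add r4: issue@2 deps=(0,None) exec_start@4 write@6
I2 mul r3: issue@3 deps=(1,None) exec_start@6 write@7
I3 add r4: issue@4 deps=(2,1) exec_start@7 write@10
I4 add r2: issue@5 deps=(3,None) exec_start@10 write@11
I5 add r1: issue@6 deps=(0,3) exec_start@10 write@12
I6 add r4: issue@7 deps=(5,5) exec_start@12 write@15

Answer: 4 6 7 10 11 12 15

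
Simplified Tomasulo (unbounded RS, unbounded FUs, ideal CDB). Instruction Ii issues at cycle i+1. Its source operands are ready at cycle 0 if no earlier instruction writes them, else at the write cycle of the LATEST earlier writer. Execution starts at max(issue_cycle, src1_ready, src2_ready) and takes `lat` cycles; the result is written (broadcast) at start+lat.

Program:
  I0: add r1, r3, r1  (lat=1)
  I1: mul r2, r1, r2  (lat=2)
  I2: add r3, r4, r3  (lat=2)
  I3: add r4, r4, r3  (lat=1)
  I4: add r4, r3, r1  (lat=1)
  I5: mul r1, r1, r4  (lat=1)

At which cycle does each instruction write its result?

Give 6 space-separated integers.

Answer: 2 4 5 6 6 7

Derivation:
I0 add r1: issue@1 deps=(None,None) exec_start@1 write@2
I1 mul r2: issue@2 deps=(0,None) exec_start@2 write@4
I2 add r3: issue@3 deps=(None,None) exec_start@3 write@5
I3 add r4: issue@4 deps=(None,2) exec_start@5 write@6
I4 add r4: issue@5 deps=(2,0) exec_start@5 write@6
I5 mul r1: issue@6 deps=(0,4) exec_start@6 write@7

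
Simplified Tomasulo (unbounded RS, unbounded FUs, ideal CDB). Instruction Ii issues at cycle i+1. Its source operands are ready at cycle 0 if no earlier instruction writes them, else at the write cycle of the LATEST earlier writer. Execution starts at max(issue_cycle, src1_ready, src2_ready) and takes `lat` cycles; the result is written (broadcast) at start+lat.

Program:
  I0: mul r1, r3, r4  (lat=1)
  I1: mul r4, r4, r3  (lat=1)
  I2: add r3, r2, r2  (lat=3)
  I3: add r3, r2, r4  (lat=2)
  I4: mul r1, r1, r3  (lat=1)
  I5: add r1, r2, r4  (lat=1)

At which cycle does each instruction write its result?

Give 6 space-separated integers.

I0 mul r1: issue@1 deps=(None,None) exec_start@1 write@2
I1 mul r4: issue@2 deps=(None,None) exec_start@2 write@3
I2 add r3: issue@3 deps=(None,None) exec_start@3 write@6
I3 add r3: issue@4 deps=(None,1) exec_start@4 write@6
I4 mul r1: issue@5 deps=(0,3) exec_start@6 write@7
I5 add r1: issue@6 deps=(None,1) exec_start@6 write@7

Answer: 2 3 6 6 7 7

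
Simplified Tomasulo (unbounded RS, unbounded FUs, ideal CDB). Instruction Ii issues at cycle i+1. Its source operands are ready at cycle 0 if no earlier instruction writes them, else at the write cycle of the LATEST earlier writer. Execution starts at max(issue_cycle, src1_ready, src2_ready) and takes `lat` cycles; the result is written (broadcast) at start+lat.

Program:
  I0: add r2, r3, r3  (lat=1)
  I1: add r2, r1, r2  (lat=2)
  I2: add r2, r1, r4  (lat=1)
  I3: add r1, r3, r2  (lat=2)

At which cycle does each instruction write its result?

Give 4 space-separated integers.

I0 add r2: issue@1 deps=(None,None) exec_start@1 write@2
I1 add r2: issue@2 deps=(None,0) exec_start@2 write@4
I2 add r2: issue@3 deps=(None,None) exec_start@3 write@4
I3 add r1: issue@4 deps=(None,2) exec_start@4 write@6

Answer: 2 4 4 6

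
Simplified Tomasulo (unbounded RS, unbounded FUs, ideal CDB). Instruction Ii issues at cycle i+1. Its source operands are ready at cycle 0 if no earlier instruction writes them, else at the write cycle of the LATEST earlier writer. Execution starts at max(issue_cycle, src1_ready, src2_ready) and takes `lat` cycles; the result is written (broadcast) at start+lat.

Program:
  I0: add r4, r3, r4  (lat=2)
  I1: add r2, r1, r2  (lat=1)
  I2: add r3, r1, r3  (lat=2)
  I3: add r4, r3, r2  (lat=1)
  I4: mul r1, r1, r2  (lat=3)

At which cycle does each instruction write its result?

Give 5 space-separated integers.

I0 add r4: issue@1 deps=(None,None) exec_start@1 write@3
I1 add r2: issue@2 deps=(None,None) exec_start@2 write@3
I2 add r3: issue@3 deps=(None,None) exec_start@3 write@5
I3 add r4: issue@4 deps=(2,1) exec_start@5 write@6
I4 mul r1: issue@5 deps=(None,1) exec_start@5 write@8

Answer: 3 3 5 6 8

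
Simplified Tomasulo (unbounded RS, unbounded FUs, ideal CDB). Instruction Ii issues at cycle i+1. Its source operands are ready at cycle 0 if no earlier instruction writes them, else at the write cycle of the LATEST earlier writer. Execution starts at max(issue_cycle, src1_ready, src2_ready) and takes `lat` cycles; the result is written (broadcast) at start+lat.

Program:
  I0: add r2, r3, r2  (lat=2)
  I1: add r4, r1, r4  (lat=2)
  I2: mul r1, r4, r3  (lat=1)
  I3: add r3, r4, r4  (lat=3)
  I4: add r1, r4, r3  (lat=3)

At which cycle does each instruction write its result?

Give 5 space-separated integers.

I0 add r2: issue@1 deps=(None,None) exec_start@1 write@3
I1 add r4: issue@2 deps=(None,None) exec_start@2 write@4
I2 mul r1: issue@3 deps=(1,None) exec_start@4 write@5
I3 add r3: issue@4 deps=(1,1) exec_start@4 write@7
I4 add r1: issue@5 deps=(1,3) exec_start@7 write@10

Answer: 3 4 5 7 10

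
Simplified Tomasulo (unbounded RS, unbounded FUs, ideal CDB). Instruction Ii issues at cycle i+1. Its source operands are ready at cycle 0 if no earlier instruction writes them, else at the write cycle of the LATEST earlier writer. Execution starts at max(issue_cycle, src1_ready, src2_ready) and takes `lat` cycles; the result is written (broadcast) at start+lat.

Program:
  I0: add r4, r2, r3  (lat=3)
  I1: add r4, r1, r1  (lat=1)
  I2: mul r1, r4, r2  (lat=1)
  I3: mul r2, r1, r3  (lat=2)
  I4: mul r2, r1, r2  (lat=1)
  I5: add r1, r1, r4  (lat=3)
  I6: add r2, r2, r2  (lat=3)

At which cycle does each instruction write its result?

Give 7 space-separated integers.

Answer: 4 3 4 6 7 9 10

Derivation:
I0 add r4: issue@1 deps=(None,None) exec_start@1 write@4
I1 add r4: issue@2 deps=(None,None) exec_start@2 write@3
I2 mul r1: issue@3 deps=(1,None) exec_start@3 write@4
I3 mul r2: issue@4 deps=(2,None) exec_start@4 write@6
I4 mul r2: issue@5 deps=(2,3) exec_start@6 write@7
I5 add r1: issue@6 deps=(2,1) exec_start@6 write@9
I6 add r2: issue@7 deps=(4,4) exec_start@7 write@10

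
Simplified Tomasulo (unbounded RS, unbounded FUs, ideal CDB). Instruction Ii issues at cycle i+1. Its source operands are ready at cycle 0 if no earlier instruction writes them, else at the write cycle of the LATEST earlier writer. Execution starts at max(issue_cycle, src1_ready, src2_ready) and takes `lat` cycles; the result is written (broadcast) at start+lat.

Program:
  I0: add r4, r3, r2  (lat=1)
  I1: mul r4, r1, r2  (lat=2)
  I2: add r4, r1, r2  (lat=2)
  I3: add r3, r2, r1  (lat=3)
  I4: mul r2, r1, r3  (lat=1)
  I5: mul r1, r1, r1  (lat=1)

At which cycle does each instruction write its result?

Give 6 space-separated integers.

Answer: 2 4 5 7 8 7

Derivation:
I0 add r4: issue@1 deps=(None,None) exec_start@1 write@2
I1 mul r4: issue@2 deps=(None,None) exec_start@2 write@4
I2 add r4: issue@3 deps=(None,None) exec_start@3 write@5
I3 add r3: issue@4 deps=(None,None) exec_start@4 write@7
I4 mul r2: issue@5 deps=(None,3) exec_start@7 write@8
I5 mul r1: issue@6 deps=(None,None) exec_start@6 write@7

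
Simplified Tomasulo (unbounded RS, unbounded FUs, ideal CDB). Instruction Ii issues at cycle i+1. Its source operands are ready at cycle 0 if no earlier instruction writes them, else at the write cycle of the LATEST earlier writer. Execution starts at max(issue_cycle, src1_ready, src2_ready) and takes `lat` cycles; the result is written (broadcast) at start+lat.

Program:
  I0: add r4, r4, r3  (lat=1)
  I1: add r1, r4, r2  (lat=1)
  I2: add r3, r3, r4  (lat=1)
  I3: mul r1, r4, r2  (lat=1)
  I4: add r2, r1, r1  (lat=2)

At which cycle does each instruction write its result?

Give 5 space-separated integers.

Answer: 2 3 4 5 7

Derivation:
I0 add r4: issue@1 deps=(None,None) exec_start@1 write@2
I1 add r1: issue@2 deps=(0,None) exec_start@2 write@3
I2 add r3: issue@3 deps=(None,0) exec_start@3 write@4
I3 mul r1: issue@4 deps=(0,None) exec_start@4 write@5
I4 add r2: issue@5 deps=(3,3) exec_start@5 write@7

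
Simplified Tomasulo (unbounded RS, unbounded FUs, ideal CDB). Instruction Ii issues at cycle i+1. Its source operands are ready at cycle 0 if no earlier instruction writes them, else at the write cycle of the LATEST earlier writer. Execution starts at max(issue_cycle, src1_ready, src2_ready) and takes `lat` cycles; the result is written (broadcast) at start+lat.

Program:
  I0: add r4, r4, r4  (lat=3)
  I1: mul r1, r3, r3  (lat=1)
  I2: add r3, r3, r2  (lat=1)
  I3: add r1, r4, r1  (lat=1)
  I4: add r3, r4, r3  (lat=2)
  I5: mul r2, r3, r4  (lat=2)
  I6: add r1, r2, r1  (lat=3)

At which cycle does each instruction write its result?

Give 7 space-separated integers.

Answer: 4 3 4 5 7 9 12

Derivation:
I0 add r4: issue@1 deps=(None,None) exec_start@1 write@4
I1 mul r1: issue@2 deps=(None,None) exec_start@2 write@3
I2 add r3: issue@3 deps=(None,None) exec_start@3 write@4
I3 add r1: issue@4 deps=(0,1) exec_start@4 write@5
I4 add r3: issue@5 deps=(0,2) exec_start@5 write@7
I5 mul r2: issue@6 deps=(4,0) exec_start@7 write@9
I6 add r1: issue@7 deps=(5,3) exec_start@9 write@12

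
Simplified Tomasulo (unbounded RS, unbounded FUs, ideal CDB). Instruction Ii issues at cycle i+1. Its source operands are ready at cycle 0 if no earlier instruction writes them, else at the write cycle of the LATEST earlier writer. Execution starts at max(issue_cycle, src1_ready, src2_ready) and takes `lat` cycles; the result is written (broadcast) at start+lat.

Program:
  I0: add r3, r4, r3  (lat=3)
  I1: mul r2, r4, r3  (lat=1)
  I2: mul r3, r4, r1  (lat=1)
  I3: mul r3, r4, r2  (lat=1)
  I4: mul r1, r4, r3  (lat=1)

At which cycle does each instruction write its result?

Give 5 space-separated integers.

I0 add r3: issue@1 deps=(None,None) exec_start@1 write@4
I1 mul r2: issue@2 deps=(None,0) exec_start@4 write@5
I2 mul r3: issue@3 deps=(None,None) exec_start@3 write@4
I3 mul r3: issue@4 deps=(None,1) exec_start@5 write@6
I4 mul r1: issue@5 deps=(None,3) exec_start@6 write@7

Answer: 4 5 4 6 7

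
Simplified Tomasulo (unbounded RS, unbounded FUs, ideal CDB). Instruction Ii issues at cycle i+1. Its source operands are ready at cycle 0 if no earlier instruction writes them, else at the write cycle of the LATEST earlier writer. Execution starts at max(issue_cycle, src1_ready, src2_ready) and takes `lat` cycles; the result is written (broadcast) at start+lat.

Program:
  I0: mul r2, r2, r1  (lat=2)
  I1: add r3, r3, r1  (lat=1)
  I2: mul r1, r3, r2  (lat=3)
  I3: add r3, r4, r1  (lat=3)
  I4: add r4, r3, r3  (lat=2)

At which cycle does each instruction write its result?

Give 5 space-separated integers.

I0 mul r2: issue@1 deps=(None,None) exec_start@1 write@3
I1 add r3: issue@2 deps=(None,None) exec_start@2 write@3
I2 mul r1: issue@3 deps=(1,0) exec_start@3 write@6
I3 add r3: issue@4 deps=(None,2) exec_start@6 write@9
I4 add r4: issue@5 deps=(3,3) exec_start@9 write@11

Answer: 3 3 6 9 11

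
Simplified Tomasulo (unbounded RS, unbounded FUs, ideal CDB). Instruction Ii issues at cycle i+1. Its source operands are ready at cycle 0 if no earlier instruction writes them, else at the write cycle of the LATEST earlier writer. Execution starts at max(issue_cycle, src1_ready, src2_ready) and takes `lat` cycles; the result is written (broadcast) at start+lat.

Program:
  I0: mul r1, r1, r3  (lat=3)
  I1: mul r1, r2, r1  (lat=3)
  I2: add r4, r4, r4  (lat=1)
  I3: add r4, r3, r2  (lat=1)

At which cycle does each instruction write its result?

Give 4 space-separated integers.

Answer: 4 7 4 5

Derivation:
I0 mul r1: issue@1 deps=(None,None) exec_start@1 write@4
I1 mul r1: issue@2 deps=(None,0) exec_start@4 write@7
I2 add r4: issue@3 deps=(None,None) exec_start@3 write@4
I3 add r4: issue@4 deps=(None,None) exec_start@4 write@5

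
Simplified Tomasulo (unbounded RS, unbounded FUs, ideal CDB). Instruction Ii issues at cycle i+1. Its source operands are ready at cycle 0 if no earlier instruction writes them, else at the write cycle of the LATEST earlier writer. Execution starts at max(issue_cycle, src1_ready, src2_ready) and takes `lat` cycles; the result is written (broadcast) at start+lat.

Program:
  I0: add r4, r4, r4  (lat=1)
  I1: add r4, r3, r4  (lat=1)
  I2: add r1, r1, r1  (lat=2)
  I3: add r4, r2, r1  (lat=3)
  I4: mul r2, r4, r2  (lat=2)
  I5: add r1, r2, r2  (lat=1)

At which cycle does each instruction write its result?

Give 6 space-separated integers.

Answer: 2 3 5 8 10 11

Derivation:
I0 add r4: issue@1 deps=(None,None) exec_start@1 write@2
I1 add r4: issue@2 deps=(None,0) exec_start@2 write@3
I2 add r1: issue@3 deps=(None,None) exec_start@3 write@5
I3 add r4: issue@4 deps=(None,2) exec_start@5 write@8
I4 mul r2: issue@5 deps=(3,None) exec_start@8 write@10
I5 add r1: issue@6 deps=(4,4) exec_start@10 write@11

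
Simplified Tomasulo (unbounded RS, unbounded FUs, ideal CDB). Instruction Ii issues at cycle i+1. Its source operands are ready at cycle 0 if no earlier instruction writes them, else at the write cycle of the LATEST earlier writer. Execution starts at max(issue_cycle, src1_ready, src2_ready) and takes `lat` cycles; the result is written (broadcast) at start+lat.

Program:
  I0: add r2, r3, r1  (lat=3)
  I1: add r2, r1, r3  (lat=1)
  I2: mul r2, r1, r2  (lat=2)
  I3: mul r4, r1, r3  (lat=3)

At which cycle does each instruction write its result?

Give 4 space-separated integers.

I0 add r2: issue@1 deps=(None,None) exec_start@1 write@4
I1 add r2: issue@2 deps=(None,None) exec_start@2 write@3
I2 mul r2: issue@3 deps=(None,1) exec_start@3 write@5
I3 mul r4: issue@4 deps=(None,None) exec_start@4 write@7

Answer: 4 3 5 7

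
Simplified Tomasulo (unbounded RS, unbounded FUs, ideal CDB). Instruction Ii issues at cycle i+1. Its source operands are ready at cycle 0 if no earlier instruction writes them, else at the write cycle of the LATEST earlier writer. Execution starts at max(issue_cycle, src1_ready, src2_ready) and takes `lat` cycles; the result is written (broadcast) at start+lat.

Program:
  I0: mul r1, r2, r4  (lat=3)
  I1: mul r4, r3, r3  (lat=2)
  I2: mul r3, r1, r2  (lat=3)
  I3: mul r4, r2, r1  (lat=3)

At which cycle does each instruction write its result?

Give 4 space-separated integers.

Answer: 4 4 7 7

Derivation:
I0 mul r1: issue@1 deps=(None,None) exec_start@1 write@4
I1 mul r4: issue@2 deps=(None,None) exec_start@2 write@4
I2 mul r3: issue@3 deps=(0,None) exec_start@4 write@7
I3 mul r4: issue@4 deps=(None,0) exec_start@4 write@7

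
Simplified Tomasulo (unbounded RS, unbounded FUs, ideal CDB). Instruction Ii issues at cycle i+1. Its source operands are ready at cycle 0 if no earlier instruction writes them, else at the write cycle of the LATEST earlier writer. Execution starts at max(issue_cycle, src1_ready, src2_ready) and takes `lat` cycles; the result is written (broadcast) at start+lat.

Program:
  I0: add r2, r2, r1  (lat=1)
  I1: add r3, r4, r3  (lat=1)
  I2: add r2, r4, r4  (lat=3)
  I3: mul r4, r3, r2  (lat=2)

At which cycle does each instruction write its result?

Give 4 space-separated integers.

Answer: 2 3 6 8

Derivation:
I0 add r2: issue@1 deps=(None,None) exec_start@1 write@2
I1 add r3: issue@2 deps=(None,None) exec_start@2 write@3
I2 add r2: issue@3 deps=(None,None) exec_start@3 write@6
I3 mul r4: issue@4 deps=(1,2) exec_start@6 write@8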